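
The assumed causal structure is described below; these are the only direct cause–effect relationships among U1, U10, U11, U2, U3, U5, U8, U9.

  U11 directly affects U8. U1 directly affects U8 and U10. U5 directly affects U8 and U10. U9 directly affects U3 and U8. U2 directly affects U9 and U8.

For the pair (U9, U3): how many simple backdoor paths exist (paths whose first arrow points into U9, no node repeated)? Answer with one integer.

0

A backdoor path from U9 to U3 is any simple undirected path whose first edge points into U9 (i.e. leaves U9 via a parent).
Parents of U9: {U2}.
No simple path from any parent of U9 reaches U3 without revisiting U9, so there are no backdoor paths.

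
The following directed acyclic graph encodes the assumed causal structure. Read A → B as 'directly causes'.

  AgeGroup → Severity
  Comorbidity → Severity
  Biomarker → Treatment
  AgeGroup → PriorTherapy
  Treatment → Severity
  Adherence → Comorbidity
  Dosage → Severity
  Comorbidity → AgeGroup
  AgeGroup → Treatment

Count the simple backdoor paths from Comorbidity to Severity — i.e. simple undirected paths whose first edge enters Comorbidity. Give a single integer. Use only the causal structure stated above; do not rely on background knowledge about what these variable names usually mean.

0

A backdoor path from Comorbidity to Severity is any simple undirected path whose first edge points into Comorbidity (i.e. leaves Comorbidity via a parent).
Parents of Comorbidity: {Adherence}.
No simple path from any parent of Comorbidity reaches Severity without revisiting Comorbidity, so there are no backdoor paths.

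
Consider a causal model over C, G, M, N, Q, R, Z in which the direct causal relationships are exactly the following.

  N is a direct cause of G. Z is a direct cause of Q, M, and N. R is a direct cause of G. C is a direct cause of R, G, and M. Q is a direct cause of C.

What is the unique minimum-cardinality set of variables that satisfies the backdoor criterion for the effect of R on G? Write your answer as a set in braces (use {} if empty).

Variables eligible for adjustment (non-descendants of R, excluding R and G): {C, M, N, Q, Z}.
Backdoor paths from R to G:
  P1: R <- C <- Q <- Z -> N -> G
  P2: R <- C -> M <- Z -> N -> G
  P3: R <- C -> G
The empty set is not sufficient: P1 (R <- C <- Q <- Z -> N -> G) has no collider blocking it and no conditioned non-collider, so it is open.
Try {C}:
  P1: blocked at chain node C ∈ conditioning set.
  P2: blocked at fork node C ∈ conditioning set.
  P3: blocked at fork node C ∈ conditioning set.
{C} contains no descendant of R and blocks every backdoor path.
No other singleton works — e.g. {Z} leaves P3 open — so {C} is the unique smallest valid adjustment set.

{C}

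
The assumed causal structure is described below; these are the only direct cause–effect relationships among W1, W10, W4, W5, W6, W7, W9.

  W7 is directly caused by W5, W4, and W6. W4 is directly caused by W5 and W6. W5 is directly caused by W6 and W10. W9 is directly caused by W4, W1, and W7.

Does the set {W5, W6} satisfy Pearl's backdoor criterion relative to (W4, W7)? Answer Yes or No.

Yes

Backdoor paths from W4 to W7 (paths whose first edge points into W4):
  P1: W4 <- W6 -> W5 -> W7
  P2: W4 <- W6 -> W7
  P3: W4 <- W5 <- W6 -> W7
  P4: W4 <- W5 -> W7
Condition 1 (no descendant of W4 in the set): holds — descendants of W4 are {W7, W9}; none are in {W5, W6}.
Condition 2 (every backdoor path blocked by {W5, W6}):
  P1: blocked at fork node W6 ∈ conditioning set.
  P2: blocked at fork node W6 ∈ conditioning set.
  P3: blocked at chain node W5 ∈ conditioning set.
  P4: blocked at fork node W5 ∈ conditioning set.
{W5, W6} satisfies the backdoor criterion.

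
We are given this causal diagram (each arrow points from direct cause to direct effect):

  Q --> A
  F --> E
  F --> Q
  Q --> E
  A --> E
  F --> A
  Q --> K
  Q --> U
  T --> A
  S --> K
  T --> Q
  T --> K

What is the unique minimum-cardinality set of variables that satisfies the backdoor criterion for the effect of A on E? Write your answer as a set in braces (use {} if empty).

Variables eligible for adjustment (non-descendants of A, excluding A and E): {F, K, Q, S, T, U}.
Backdoor paths from A to E:
  P1: A <- F -> Q -> E
  P2: A <- F -> E
  P3: A <- T -> Q <- F -> E
  P4: A <- T -> Q -> E
  P5: A <- T -> K <- Q <- F -> E
  P6: A <- T -> K <- Q -> E
  P7: A <- Q <- F -> E
  P8: A <- Q -> E
The empty set is not sufficient: P1 (A <- F -> Q -> E) has no collider blocking it and no conditioned non-collider, so it is open.
Try {F, Q}:
  P1: blocked at fork node F ∈ conditioning set.
  P2: blocked at fork node F ∈ conditioning set.
  P3: blocked at fork node F ∈ conditioning set.
  P4: blocked at chain node Q ∈ conditioning set.
  P5: blocked at collider K (neither it nor any descendant is in the conditioning set).
  P6: blocked at collider K (neither it nor any descendant is in the conditioning set).
  P7: blocked at chain node Q ∈ conditioning set.
  P8: blocked at fork node Q ∈ conditioning set.
{F, Q} contains no descendant of A and blocks every backdoor path.
Every element of {F, Q} is needed (dropping F leaves P2 open; dropping Q leaves P4 open), so no proper subset is valid.
Among all size-2 subsets of the eligible variables, only {F, Q} blocks every backdoor path, so it is the unique smallest valid adjustment set.

{F, Q}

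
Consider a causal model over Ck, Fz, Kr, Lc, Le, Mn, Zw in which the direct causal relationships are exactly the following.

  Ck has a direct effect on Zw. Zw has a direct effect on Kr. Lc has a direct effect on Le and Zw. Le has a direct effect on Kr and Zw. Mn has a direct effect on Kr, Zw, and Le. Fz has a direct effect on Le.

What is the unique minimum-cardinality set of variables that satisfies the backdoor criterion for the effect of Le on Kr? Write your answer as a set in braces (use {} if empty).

Variables eligible for adjustment (non-descendants of Le, excluding Le and Kr): {Ck, Fz, Lc, Mn}.
Backdoor paths from Le to Kr:
  P1: Le <- Lc -> Zw <- Mn -> Kr
  P2: Le <- Lc -> Zw -> Kr
  P3: Le <- Mn -> Zw -> Kr
  P4: Le <- Mn -> Kr
The empty set is not sufficient: P2 (Le <- Lc -> Zw -> Kr) has no collider blocking it and no conditioned non-collider, so it is open.
Try {Lc, Mn}:
  P1: blocked at fork node Lc ∈ conditioning set.
  P2: blocked at fork node Lc ∈ conditioning set.
  P3: blocked at fork node Mn ∈ conditioning set.
  P4: blocked at fork node Mn ∈ conditioning set.
{Lc, Mn} contains no descendant of Le and blocks every backdoor path.
Every element of {Lc, Mn} is needed (dropping Lc leaves P2 open; dropping Mn leaves P3 open), so no proper subset is valid.
Among all size-2 subsets of the eligible variables, only {Lc, Mn} blocks every backdoor path, so it is the unique smallest valid adjustment set.

{Lc, Mn}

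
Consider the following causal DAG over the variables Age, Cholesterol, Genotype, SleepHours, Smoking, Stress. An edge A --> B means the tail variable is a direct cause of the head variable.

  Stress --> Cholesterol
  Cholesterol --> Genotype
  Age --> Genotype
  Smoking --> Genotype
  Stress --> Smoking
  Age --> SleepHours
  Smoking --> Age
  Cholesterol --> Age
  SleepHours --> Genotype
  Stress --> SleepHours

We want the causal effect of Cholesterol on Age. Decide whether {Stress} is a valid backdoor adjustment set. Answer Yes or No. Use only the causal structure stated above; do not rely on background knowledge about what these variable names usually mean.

Backdoor paths from Cholesterol to Age (paths whose first edge points into Cholesterol):
  P1: Cholesterol <- Stress -> Smoking -> Age
  P2: Cholesterol <- Stress -> Smoking -> Genotype <- Age
  P3: Cholesterol <- Stress -> Smoking -> Genotype <- SleepHours <- Age
  P4: Cholesterol <- Stress -> SleepHours <- Age
  P5: Cholesterol <- Stress -> SleepHours -> Genotype <- Smoking -> Age
  P6: Cholesterol <- Stress -> SleepHours -> Genotype <- Age
Condition 1 (no descendant of Cholesterol in the set): holds — descendants of Cholesterol are {Age, Genotype, SleepHours}; none are in {Stress}.
Condition 2 (every backdoor path blocked by {Stress}):
  P1: blocked at fork node Stress ∈ conditioning set.
  P2: blocked at fork node Stress ∈ conditioning set.
  P3: blocked at fork node Stress ∈ conditioning set.
  P4: blocked at fork node Stress ∈ conditioning set.
  P5: blocked at fork node Stress ∈ conditioning set.
  P6: blocked at fork node Stress ∈ conditioning set.
{Stress} satisfies the backdoor criterion.

Yes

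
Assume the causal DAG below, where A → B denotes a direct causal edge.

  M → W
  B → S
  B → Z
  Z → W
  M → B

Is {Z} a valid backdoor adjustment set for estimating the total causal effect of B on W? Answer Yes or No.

Backdoor paths from B to W (paths whose first edge points into B):
  P1: B <- M -> W
Condition 1 (no descendant of B in the set): FAILS — Z is a descendant of B.
Condition 2 (every backdoor path blocked by {Z}):
  P1: open — no interior node is in the conditioning set.
{Z} does not satisfy the backdoor criterion.

No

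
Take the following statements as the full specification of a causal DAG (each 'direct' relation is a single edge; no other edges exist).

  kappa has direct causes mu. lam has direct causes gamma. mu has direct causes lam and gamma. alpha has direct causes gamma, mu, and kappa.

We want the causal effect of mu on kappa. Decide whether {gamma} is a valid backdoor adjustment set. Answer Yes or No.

Yes

Backdoor paths from mu to kappa (paths whose first edge points into mu):
  P1: mu <- gamma -> alpha <- kappa
  P2: mu <- lam <- gamma -> alpha <- kappa
Condition 1 (no descendant of mu in the set): holds — descendants of mu are {alpha, kappa}; none are in {gamma}.
Condition 2 (every backdoor path blocked by {gamma}):
  P1: blocked at fork node gamma ∈ conditioning set.
  P2: blocked at fork node gamma ∈ conditioning set.
{gamma} satisfies the backdoor criterion.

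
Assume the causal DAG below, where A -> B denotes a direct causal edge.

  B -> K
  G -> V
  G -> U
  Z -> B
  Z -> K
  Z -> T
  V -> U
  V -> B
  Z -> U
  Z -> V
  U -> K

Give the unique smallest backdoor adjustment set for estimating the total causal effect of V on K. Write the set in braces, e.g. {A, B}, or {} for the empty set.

{G, Z}

Variables eligible for adjustment (non-descendants of V, excluding V and K): {G, T, Z}.
Backdoor paths from V to K:
  P1: V <- Z -> B -> K
  P2: V <- Z -> U -> K
  P3: V <- Z -> K
  P4: V <- G -> U <- Z -> B -> K
  P5: V <- G -> U <- Z -> K
  P6: V <- G -> U -> K
The empty set is not sufficient: P1 (V <- Z -> B -> K) has no collider blocking it and no conditioned non-collider, so it is open.
Try {G, Z}:
  P1: blocked at fork node Z ∈ conditioning set.
  P2: blocked at fork node Z ∈ conditioning set.
  P3: blocked at fork node Z ∈ conditioning set.
  P4: blocked at fork node G ∈ conditioning set.
  P5: blocked at fork node G ∈ conditioning set.
  P6: blocked at fork node G ∈ conditioning set.
{G, Z} contains no descendant of V and blocks every backdoor path.
Every element of {G, Z} is needed (dropping G leaves P6 open; dropping Z leaves P1 open), so no proper subset is valid.
Among all size-2 subsets of the eligible variables, only {G, Z} blocks every backdoor path, so it is the unique smallest valid adjustment set.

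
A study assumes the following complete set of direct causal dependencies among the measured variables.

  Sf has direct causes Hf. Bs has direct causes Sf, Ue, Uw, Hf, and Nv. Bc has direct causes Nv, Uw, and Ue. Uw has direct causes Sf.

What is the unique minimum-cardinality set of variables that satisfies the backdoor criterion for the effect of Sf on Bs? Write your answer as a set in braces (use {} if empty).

Variables eligible for adjustment (non-descendants of Sf, excluding Sf and Bs): {Hf, Nv, Ue}.
Backdoor paths from Sf to Bs:
  P1: Sf <- Hf -> Bs
The empty set is not sufficient: P1 (Sf <- Hf -> Bs) has no collider blocking it and no conditioned non-collider, so it is open.
Try {Hf}:
  P1: blocked at fork node Hf ∈ conditioning set.
{Hf} contains no descendant of Sf and blocks every backdoor path.
No other singleton works — e.g. {Ue} leaves P1 open — so {Hf} is the unique smallest valid adjustment set.

{Hf}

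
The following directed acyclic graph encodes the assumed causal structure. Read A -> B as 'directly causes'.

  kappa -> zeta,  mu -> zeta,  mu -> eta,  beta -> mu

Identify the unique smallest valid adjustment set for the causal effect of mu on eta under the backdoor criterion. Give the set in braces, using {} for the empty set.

{}

Variables eligible for adjustment (non-descendants of mu, excluding mu and eta): {beta, kappa}.
Backdoor paths from mu to eta:
  (none)
With no backdoor paths the empty set already satisfies the criterion, and it is trivially minimal.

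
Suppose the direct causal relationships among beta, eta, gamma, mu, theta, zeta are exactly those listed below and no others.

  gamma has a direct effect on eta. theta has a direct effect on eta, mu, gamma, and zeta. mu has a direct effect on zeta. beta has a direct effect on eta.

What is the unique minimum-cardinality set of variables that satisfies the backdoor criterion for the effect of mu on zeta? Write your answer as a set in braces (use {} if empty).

{theta}

Variables eligible for adjustment (non-descendants of mu, excluding mu and zeta): {beta, eta, gamma, theta}.
Backdoor paths from mu to zeta:
  P1: mu <- theta -> zeta
The empty set is not sufficient: P1 (mu <- theta -> zeta) has no collider blocking it and no conditioned non-collider, so it is open.
Try {theta}:
  P1: blocked at fork node theta ∈ conditioning set.
{theta} contains no descendant of mu and blocks every backdoor path.
No other singleton works — e.g. {beta} leaves P1 open — so {theta} is the unique smallest valid adjustment set.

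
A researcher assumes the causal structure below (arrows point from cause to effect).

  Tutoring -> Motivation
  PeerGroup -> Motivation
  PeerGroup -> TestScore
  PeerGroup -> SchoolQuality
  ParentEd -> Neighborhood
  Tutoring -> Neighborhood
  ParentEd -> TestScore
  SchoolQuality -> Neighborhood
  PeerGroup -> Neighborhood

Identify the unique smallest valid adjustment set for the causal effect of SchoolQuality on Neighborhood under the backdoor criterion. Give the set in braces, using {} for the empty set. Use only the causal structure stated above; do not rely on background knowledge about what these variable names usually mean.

{PeerGroup}

Variables eligible for adjustment (non-descendants of SchoolQuality, excluding SchoolQuality and Neighborhood): {Motivation, ParentEd, PeerGroup, TestScore, Tutoring}.
Backdoor paths from SchoolQuality to Neighborhood:
  P1: SchoolQuality <- PeerGroup -> Motivation <- Tutoring -> Neighborhood
  P2: SchoolQuality <- PeerGroup -> Neighborhood
  P3: SchoolQuality <- PeerGroup -> TestScore <- ParentEd -> Neighborhood
The empty set is not sufficient: P2 (SchoolQuality <- PeerGroup -> Neighborhood) has no collider blocking it and no conditioned non-collider, so it is open.
Try {PeerGroup}:
  P1: blocked at fork node PeerGroup ∈ conditioning set.
  P2: blocked at fork node PeerGroup ∈ conditioning set.
  P3: blocked at fork node PeerGroup ∈ conditioning set.
{PeerGroup} contains no descendant of SchoolQuality and blocks every backdoor path.
No other singleton works — e.g. {Tutoring} leaves P2 open — so {PeerGroup} is the unique smallest valid adjustment set.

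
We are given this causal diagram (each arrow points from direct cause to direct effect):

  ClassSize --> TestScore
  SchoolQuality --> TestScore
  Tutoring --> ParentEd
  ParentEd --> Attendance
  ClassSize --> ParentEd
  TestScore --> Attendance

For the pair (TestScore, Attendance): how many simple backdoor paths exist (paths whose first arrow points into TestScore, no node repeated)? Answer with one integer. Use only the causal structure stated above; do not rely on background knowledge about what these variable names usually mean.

A backdoor path from TestScore to Attendance is any simple undirected path whose first edge points into TestScore (i.e. leaves TestScore via a parent).
Parents of TestScore: {ClassSize, SchoolQuality}.
Enumerating:
  P1: TestScore <- ClassSize -> ParentEd -> Attendance
That exhausts the simple backdoor paths. Count: 1.

1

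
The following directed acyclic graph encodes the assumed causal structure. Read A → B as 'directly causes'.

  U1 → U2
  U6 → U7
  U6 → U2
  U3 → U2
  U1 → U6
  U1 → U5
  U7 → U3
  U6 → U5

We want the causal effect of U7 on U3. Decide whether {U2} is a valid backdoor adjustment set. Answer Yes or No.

Backdoor paths from U7 to U3 (paths whose first edge points into U7):
  P1: U7 <- U6 <- U1 -> U2 <- U3
  P2: U7 <- U6 -> U2 <- U3
  P3: U7 <- U6 -> U5 <- U1 -> U2 <- U3
Condition 1 (no descendant of U7 in the set): FAILS — U2 is a descendant of U7.
Condition 2 (every backdoor path blocked by {U2}):
  P1: open — collider(s) U2 are conditioned on (or have a conditioned descendant) and no non-collider on the path is in the set.
  P2: open — collider(s) U2 are conditioned on (or have a conditioned descendant) and no non-collider on the path is in the set.
  P3: blocked at collider U5 (neither it nor any descendant is in the conditioning set).
{U2} does not satisfy the backdoor criterion.

No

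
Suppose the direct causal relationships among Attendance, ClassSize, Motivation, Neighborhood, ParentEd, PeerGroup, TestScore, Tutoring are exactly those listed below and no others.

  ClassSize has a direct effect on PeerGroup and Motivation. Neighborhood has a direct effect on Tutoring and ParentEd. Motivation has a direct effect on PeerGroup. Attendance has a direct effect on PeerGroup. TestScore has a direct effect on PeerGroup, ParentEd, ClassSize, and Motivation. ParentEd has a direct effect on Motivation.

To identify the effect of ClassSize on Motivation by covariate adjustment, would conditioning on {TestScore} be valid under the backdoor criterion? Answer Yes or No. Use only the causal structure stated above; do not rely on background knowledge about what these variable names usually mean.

Yes

Backdoor paths from ClassSize to Motivation (paths whose first edge points into ClassSize):
  P1: ClassSize <- TestScore -> ParentEd -> Motivation
  P2: ClassSize <- TestScore -> Motivation
  P3: ClassSize <- TestScore -> PeerGroup <- Motivation
Condition 1 (no descendant of ClassSize in the set): holds — descendants of ClassSize are {Motivation, PeerGroup}; none are in {TestScore}.
Condition 2 (every backdoor path blocked by {TestScore}):
  P1: blocked at fork node TestScore ∈ conditioning set.
  P2: blocked at fork node TestScore ∈ conditioning set.
  P3: blocked at fork node TestScore ∈ conditioning set.
{TestScore} satisfies the backdoor criterion.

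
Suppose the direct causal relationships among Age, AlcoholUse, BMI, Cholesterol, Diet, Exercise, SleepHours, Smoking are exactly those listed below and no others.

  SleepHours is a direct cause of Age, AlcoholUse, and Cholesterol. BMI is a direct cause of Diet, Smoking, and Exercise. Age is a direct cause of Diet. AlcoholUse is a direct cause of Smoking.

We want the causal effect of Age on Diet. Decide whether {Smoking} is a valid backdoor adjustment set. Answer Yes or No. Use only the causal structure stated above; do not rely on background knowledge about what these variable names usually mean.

Backdoor paths from Age to Diet (paths whose first edge points into Age):
  P1: Age <- SleepHours -> AlcoholUse -> Smoking <- BMI -> Diet
Condition 1 (no descendant of Age in the set): holds — descendants of Age are {Diet}; none are in {Smoking}.
Condition 2 (every backdoor path blocked by {Smoking}):
  P1: open — collider(s) Smoking are conditioned on (or have a conditioned descendant) and no non-collider on the path is in the set.
{Smoking} does not satisfy the backdoor criterion.

No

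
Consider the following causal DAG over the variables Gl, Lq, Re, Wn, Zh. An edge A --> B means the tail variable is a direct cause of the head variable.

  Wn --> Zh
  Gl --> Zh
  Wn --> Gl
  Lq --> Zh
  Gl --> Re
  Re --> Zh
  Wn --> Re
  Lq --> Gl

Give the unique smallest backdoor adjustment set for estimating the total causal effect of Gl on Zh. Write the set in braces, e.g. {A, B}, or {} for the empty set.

{Lq, Wn}

Variables eligible for adjustment (non-descendants of Gl, excluding Gl and Zh): {Lq, Wn}.
Backdoor paths from Gl to Zh:
  P1: Gl <- Lq -> Zh
  P2: Gl <- Wn -> Re -> Zh
  P3: Gl <- Wn -> Zh
The empty set is not sufficient: P1 (Gl <- Lq -> Zh) has no collider blocking it and no conditioned non-collider, so it is open.
Try {Lq, Wn}:
  P1: blocked at fork node Lq ∈ conditioning set.
  P2: blocked at fork node Wn ∈ conditioning set.
  P3: blocked at fork node Wn ∈ conditioning set.
{Lq, Wn} contains no descendant of Gl and blocks every backdoor path.
Every element of {Lq, Wn} is needed (dropping Lq leaves P1 open; dropping Wn leaves P2 open), so no proper subset is valid.
Among all size-2 subsets of the eligible variables, only {Lq, Wn} blocks every backdoor path, so it is the unique smallest valid adjustment set.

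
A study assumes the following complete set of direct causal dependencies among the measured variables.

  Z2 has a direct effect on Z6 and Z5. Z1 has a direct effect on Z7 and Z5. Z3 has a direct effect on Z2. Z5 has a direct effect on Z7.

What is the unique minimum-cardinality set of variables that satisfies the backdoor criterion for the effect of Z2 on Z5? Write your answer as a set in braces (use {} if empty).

Variables eligible for adjustment (non-descendants of Z2, excluding Z2 and Z5): {Z1, Z3}.
Backdoor paths from Z2 to Z5:
  (none)
With no backdoor paths the empty set already satisfies the criterion, and it is trivially minimal.

{}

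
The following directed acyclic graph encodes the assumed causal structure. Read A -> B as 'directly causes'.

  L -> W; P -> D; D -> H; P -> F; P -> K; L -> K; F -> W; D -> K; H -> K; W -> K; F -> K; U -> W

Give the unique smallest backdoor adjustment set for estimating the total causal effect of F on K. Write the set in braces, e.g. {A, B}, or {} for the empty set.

Variables eligible for adjustment (non-descendants of F, excluding F and K): {D, H, L, P, U}.
Backdoor paths from F to K:
  P1: F <- P -> D -> H -> K
  P2: F <- P -> D -> K
  P3: F <- P -> K
The empty set is not sufficient: P1 (F <- P -> D -> H -> K) has no collider blocking it and no conditioned non-collider, so it is open.
Try {P}:
  P1: blocked at fork node P ∈ conditioning set.
  P2: blocked at fork node P ∈ conditioning set.
  P3: blocked at fork node P ∈ conditioning set.
{P} contains no descendant of F and blocks every backdoor path.
No other singleton works — e.g. {D} leaves P3 open — so {P} is the unique smallest valid adjustment set.

{P}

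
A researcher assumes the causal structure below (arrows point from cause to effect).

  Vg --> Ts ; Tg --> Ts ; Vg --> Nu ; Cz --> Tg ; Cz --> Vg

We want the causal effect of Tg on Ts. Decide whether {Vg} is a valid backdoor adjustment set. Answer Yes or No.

Backdoor paths from Tg to Ts (paths whose first edge points into Tg):
  P1: Tg <- Cz -> Vg -> Ts
Condition 1 (no descendant of Tg in the set): holds — descendants of Tg are {Ts}; none are in {Vg}.
Condition 2 (every backdoor path blocked by {Vg}):
  P1: blocked at chain node Vg ∈ conditioning set.
{Vg} satisfies the backdoor criterion.

Yes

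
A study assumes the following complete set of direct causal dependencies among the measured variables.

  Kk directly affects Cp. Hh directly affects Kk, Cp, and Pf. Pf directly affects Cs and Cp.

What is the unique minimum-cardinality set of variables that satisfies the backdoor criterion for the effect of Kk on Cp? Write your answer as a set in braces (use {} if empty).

{Hh}

Variables eligible for adjustment (non-descendants of Kk, excluding Kk and Cp): {Cs, Hh, Pf}.
Backdoor paths from Kk to Cp:
  P1: Kk <- Hh -> Pf -> Cp
  P2: Kk <- Hh -> Cp
The empty set is not sufficient: P1 (Kk <- Hh -> Pf -> Cp) has no collider blocking it and no conditioned non-collider, so it is open.
Try {Hh}:
  P1: blocked at fork node Hh ∈ conditioning set.
  P2: blocked at fork node Hh ∈ conditioning set.
{Hh} contains no descendant of Kk and blocks every backdoor path.
No other singleton works — e.g. {Pf} leaves P2 open — so {Hh} is the unique smallest valid adjustment set.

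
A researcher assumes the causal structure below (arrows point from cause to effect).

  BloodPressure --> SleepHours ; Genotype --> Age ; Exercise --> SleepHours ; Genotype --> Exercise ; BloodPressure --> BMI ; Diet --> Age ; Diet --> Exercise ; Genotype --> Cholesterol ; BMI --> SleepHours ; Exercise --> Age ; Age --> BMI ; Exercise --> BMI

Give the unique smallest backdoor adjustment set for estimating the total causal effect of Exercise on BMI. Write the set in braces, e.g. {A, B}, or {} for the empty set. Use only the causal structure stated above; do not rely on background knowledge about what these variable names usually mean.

Variables eligible for adjustment (non-descendants of Exercise, excluding Exercise and BMI): {BloodPressure, Cholesterol, Diet, Genotype}.
Backdoor paths from Exercise to BMI:
  P1: Exercise <- Diet -> Age -> BMI
  P2: Exercise <- Genotype -> Age -> BMI
The empty set is not sufficient: P1 (Exercise <- Diet -> Age -> BMI) has no collider blocking it and no conditioned non-collider, so it is open.
Try {Diet, Genotype}:
  P1: blocked at fork node Diet ∈ conditioning set.
  P2: blocked at fork node Genotype ∈ conditioning set.
{Diet, Genotype} contains no descendant of Exercise and blocks every backdoor path.
Every element of {Diet, Genotype} is needed (dropping Diet leaves P1 open; dropping Genotype leaves P2 open), so no proper subset is valid.
Among all size-2 subsets of the eligible variables, only {Diet, Genotype} blocks every backdoor path, so it is the unique smallest valid adjustment set.

{Diet, Genotype}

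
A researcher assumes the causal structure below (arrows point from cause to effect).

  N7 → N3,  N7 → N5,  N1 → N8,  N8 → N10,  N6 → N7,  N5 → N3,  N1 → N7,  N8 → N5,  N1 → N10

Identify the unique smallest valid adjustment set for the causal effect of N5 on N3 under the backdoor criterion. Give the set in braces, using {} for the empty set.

Variables eligible for adjustment (non-descendants of N5, excluding N5 and N3): {N1, N10, N6, N7, N8}.
Backdoor paths from N5 to N3:
  P1: N5 <- N8 <- N1 -> N7 -> N3
  P2: N5 <- N8 -> N10 <- N1 -> N7 -> N3
  P3: N5 <- N7 -> N3
The empty set is not sufficient: P1 (N5 <- N8 <- N1 -> N7 -> N3) has no collider blocking it and no conditioned non-collider, so it is open.
Try {N7}:
  P1: blocked at chain node N7 ∈ conditioning set.
  P2: blocked at collider N10 (neither it nor any descendant is in the conditioning set).
  P3: blocked at fork node N7 ∈ conditioning set.
{N7} contains no descendant of N5 and blocks every backdoor path.
No other singleton works — e.g. {N1} leaves P3 open — so {N7} is the unique smallest valid adjustment set.

{N7}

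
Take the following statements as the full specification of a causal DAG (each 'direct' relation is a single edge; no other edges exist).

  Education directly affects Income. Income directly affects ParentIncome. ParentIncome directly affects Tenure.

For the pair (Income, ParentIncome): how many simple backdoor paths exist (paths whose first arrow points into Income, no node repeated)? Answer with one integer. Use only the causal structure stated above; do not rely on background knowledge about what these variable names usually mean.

A backdoor path from Income to ParentIncome is any simple undirected path whose first edge points into Income (i.e. leaves Income via a parent).
Parents of Income: {Education}.
No simple path from any parent of Income reaches ParentIncome without revisiting Income, so there are no backdoor paths.

0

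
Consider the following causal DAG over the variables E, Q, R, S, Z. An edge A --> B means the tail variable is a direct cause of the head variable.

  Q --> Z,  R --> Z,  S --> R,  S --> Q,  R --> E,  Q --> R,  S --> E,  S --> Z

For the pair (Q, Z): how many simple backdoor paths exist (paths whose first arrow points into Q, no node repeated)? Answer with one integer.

3

A backdoor path from Q to Z is any simple undirected path whose first edge points into Q (i.e. leaves Q via a parent).
Parents of Q: {S}.
Enumerating:
  P1: Q <- S -> R -> Z
  P2: Q <- S -> E <- R -> Z
  P3: Q <- S -> Z
That exhausts the simple backdoor paths. Count: 3.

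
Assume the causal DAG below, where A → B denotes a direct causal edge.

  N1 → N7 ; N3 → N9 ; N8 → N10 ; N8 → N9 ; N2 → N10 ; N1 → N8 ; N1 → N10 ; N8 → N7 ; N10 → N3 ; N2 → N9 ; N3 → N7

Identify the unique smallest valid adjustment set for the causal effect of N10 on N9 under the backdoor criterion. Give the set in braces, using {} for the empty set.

{N2, N8}

Variables eligible for adjustment (non-descendants of N10, excluding N10 and N9): {N1, N2, N8}.
Backdoor paths from N10 to N9:
  P1: N10 <- N1 -> N8 -> N9
  P2: N10 <- N1 -> N8 -> N7 <- N3 -> N9
  P3: N10 <- N1 -> N7 <- N8 -> N9
  P4: N10 <- N1 -> N7 <- N3 -> N9
  P5: N10 <- N8 <- N1 -> N7 <- N3 -> N9
  P6: N10 <- N8 -> N9
  P7: N10 <- N8 -> N7 <- N3 -> N9
  P8: N10 <- N2 -> N9
The empty set is not sufficient: P1 (N10 <- N1 -> N8 -> N9) has no collider blocking it and no conditioned non-collider, so it is open.
Try {N2, N8}:
  P1: blocked at chain node N8 ∈ conditioning set.
  P2: blocked at chain node N8 ∈ conditioning set.
  P3: blocked at collider N7 (neither it nor any descendant is in the conditioning set).
  P4: blocked at collider N7 (neither it nor any descendant is in the conditioning set).
  P5: blocked at chain node N8 ∈ conditioning set.
  P6: blocked at fork node N8 ∈ conditioning set.
  P7: blocked at fork node N8 ∈ conditioning set.
  P8: blocked at fork node N2 ∈ conditioning set.
{N2, N8} contains no descendant of N10 and blocks every backdoor path.
Every element of {N2, N8} is needed (dropping N2 leaves P8 open; dropping N8 leaves P1 open), so no proper subset is valid.
Among all size-2 subsets of the eligible variables, only {N2, N8} blocks every backdoor path, so it is the unique smallest valid adjustment set.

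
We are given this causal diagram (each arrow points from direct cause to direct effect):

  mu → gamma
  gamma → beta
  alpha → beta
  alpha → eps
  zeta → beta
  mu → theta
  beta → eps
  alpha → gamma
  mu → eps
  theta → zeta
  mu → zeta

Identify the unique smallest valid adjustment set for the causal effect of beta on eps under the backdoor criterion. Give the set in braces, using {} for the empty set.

Variables eligible for adjustment (non-descendants of beta, excluding beta and eps): {alpha, gamma, mu, theta, zeta}.
Backdoor paths from beta to eps:
  P1: beta <- zeta <- mu -> gamma <- alpha -> eps
  P2: beta <- zeta <- mu -> eps
  P3: beta <- zeta <- theta <- mu -> gamma <- alpha -> eps
  P4: beta <- zeta <- theta <- mu -> eps
  P5: beta <- alpha -> gamma <- mu -> eps
  P6: beta <- alpha -> eps
  P7: beta <- gamma <- mu -> eps
  P8: beta <- gamma <- alpha -> eps
The empty set is not sufficient: P2 (beta <- zeta <- mu -> eps) has no collider blocking it and no conditioned non-collider, so it is open.
Try {alpha, mu}:
  P1: blocked at fork node mu ∈ conditioning set.
  P2: blocked at fork node mu ∈ conditioning set.
  P3: blocked at fork node mu ∈ conditioning set.
  P4: blocked at fork node mu ∈ conditioning set.
  P5: blocked at fork node alpha ∈ conditioning set.
  P6: blocked at fork node alpha ∈ conditioning set.
  P7: blocked at fork node mu ∈ conditioning set.
  P8: blocked at fork node alpha ∈ conditioning set.
{alpha, mu} contains no descendant of beta and blocks every backdoor path.
Every element of {alpha, mu} is needed (dropping alpha leaves P6 open; dropping mu leaves P2 open), so no proper subset is valid.
Among all size-2 subsets of the eligible variables, only {alpha, mu} blocks every backdoor path, so it is the unique smallest valid adjustment set.

{alpha, mu}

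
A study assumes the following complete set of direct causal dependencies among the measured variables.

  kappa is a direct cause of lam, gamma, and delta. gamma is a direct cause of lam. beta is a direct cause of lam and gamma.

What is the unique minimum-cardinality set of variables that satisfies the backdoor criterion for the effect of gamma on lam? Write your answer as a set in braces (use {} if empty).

{beta, kappa}

Variables eligible for adjustment (non-descendants of gamma, excluding gamma and lam): {beta, delta, kappa}.
Backdoor paths from gamma to lam:
  P1: gamma <- beta -> lam
  P2: gamma <- kappa -> lam
The empty set is not sufficient: P1 (gamma <- beta -> lam) has no collider blocking it and no conditioned non-collider, so it is open.
Try {beta, kappa}:
  P1: blocked at fork node beta ∈ conditioning set.
  P2: blocked at fork node kappa ∈ conditioning set.
{beta, kappa} contains no descendant of gamma and blocks every backdoor path.
Every element of {beta, kappa} is needed (dropping beta leaves P1 open; dropping kappa leaves P2 open), so no proper subset is valid.
Among all size-2 subsets of the eligible variables, only {beta, kappa} blocks every backdoor path, so it is the unique smallest valid adjustment set.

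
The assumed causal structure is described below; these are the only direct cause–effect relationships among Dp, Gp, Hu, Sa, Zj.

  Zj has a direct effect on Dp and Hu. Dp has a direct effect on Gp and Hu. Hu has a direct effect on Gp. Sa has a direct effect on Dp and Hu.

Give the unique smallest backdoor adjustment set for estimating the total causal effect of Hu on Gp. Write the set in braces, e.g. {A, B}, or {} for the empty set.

Variables eligible for adjustment (non-descendants of Hu, excluding Hu and Gp): {Dp, Sa, Zj}.
Backdoor paths from Hu to Gp:
  P1: Hu <- Sa -> Dp -> Gp
  P2: Hu <- Zj -> Dp -> Gp
  P3: Hu <- Dp -> Gp
The empty set is not sufficient: P1 (Hu <- Sa -> Dp -> Gp) has no collider blocking it and no conditioned non-collider, so it is open.
Try {Dp}:
  P1: blocked at chain node Dp ∈ conditioning set.
  P2: blocked at chain node Dp ∈ conditioning set.
  P3: blocked at fork node Dp ∈ conditioning set.
{Dp} contains no descendant of Hu and blocks every backdoor path.
No other singleton works — e.g. {Sa} leaves P2 open — so {Dp} is the unique smallest valid adjustment set.

{Dp}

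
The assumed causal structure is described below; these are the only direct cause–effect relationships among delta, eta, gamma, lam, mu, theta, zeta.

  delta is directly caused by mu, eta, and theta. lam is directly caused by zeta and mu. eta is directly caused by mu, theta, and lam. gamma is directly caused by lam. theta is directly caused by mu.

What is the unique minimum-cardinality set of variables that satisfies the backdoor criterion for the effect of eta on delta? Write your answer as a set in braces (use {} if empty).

{mu, theta}

Variables eligible for adjustment (non-descendants of eta, excluding eta and delta): {gamma, lam, mu, theta, zeta}.
Backdoor paths from eta to delta:
  P1: eta <- mu -> theta -> delta
  P2: eta <- mu -> delta
  P3: eta <- lam <- mu -> theta -> delta
  P4: eta <- lam <- mu -> delta
  P5: eta <- theta <- mu -> delta
  P6: eta <- theta -> delta
The empty set is not sufficient: P1 (eta <- mu -> theta -> delta) has no collider blocking it and no conditioned non-collider, so it is open.
Try {mu, theta}:
  P1: blocked at fork node mu ∈ conditioning set.
  P2: blocked at fork node mu ∈ conditioning set.
  P3: blocked at fork node mu ∈ conditioning set.
  P4: blocked at fork node mu ∈ conditioning set.
  P5: blocked at chain node theta ∈ conditioning set.
  P6: blocked at fork node theta ∈ conditioning set.
{mu, theta} contains no descendant of eta and blocks every backdoor path.
Every element of {mu, theta} is needed (dropping mu leaves P2 open; dropping theta leaves P6 open), so no proper subset is valid.
Among all size-2 subsets of the eligible variables, only {mu, theta} blocks every backdoor path, so it is the unique smallest valid adjustment set.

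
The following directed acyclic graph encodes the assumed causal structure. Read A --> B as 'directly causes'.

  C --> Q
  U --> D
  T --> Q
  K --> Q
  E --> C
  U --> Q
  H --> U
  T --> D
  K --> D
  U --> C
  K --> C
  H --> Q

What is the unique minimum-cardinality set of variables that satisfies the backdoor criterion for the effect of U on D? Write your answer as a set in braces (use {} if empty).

{}

Variables eligible for adjustment (non-descendants of U, excluding U and D): {E, H, K, T}.
Backdoor paths from U to D:
  P1: U <- H -> Q <- T -> D
  P2: U <- H -> Q <- K -> D
  P3: U <- H -> Q <- C <- K -> D
Each backdoor path contains an unconditioned collider, so every path is already blocked with the empty conditioning set:
  P1: blocked at collider Q (neither it nor any descendant is in the conditioning set).
  P2: blocked at collider Q (neither it nor any descendant is in the conditioning set).
  P3: blocked at collider Q (neither it nor any descendant is in the conditioning set).
The empty set is therefore the unique smallest valid set.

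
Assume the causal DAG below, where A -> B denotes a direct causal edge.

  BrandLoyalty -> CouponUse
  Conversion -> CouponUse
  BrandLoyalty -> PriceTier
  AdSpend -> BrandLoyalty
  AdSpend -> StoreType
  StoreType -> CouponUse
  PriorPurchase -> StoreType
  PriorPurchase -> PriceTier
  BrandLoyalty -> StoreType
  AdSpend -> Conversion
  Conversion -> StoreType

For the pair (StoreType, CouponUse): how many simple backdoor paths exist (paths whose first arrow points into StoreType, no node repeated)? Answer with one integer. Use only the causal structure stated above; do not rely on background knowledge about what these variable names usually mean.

A backdoor path from StoreType to CouponUse is any simple undirected path whose first edge points into StoreType (i.e. leaves StoreType via a parent).
Parents of StoreType: {AdSpend, BrandLoyalty, Conversion, PriorPurchase}.
Enumerating:
  P1: StoreType <- AdSpend -> Conversion -> CouponUse
  P2: StoreType <- AdSpend -> BrandLoyalty -> CouponUse
  P3: StoreType <- Conversion <- AdSpend -> BrandLoyalty -> CouponUse
  P4: StoreType <- Conversion -> CouponUse
  P5: StoreType <- PriorPurchase -> PriceTier <- BrandLoyalty <- AdSpend -> Conversion -> CouponUse
  P6: StoreType <- PriorPurchase -> PriceTier <- BrandLoyalty -> CouponUse
  P7: StoreType <- BrandLoyalty <- AdSpend -> Conversion -> CouponUse
  P8: StoreType <- BrandLoyalty -> CouponUse
That exhausts the simple backdoor paths. Count: 8.

8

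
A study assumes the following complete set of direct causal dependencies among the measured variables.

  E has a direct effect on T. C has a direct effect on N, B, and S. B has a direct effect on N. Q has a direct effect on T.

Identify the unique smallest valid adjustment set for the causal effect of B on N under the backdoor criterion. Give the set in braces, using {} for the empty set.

{C}

Variables eligible for adjustment (non-descendants of B, excluding B and N): {C, E, Q, S, T}.
Backdoor paths from B to N:
  P1: B <- C -> N
The empty set is not sufficient: P1 (B <- C -> N) has no collider blocking it and no conditioned non-collider, so it is open.
Try {C}:
  P1: blocked at fork node C ∈ conditioning set.
{C} contains no descendant of B and blocks every backdoor path.
No other singleton works — e.g. {E} leaves P1 open — so {C} is the unique smallest valid adjustment set.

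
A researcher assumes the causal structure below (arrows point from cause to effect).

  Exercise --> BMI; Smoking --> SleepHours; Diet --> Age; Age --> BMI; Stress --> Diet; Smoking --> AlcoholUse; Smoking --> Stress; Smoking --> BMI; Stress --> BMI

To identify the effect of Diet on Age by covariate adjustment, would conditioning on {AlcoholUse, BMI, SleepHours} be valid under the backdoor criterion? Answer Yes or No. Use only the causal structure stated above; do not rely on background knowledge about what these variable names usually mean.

Backdoor paths from Diet to Age (paths whose first edge points into Diet):
  P1: Diet <- Stress <- Smoking -> BMI <- Age
  P2: Diet <- Stress -> BMI <- Age
Condition 1 (no descendant of Diet in the set): FAILS — BMI is a descendant of Diet.
Condition 2 (every backdoor path blocked by {AlcoholUse, BMI, SleepHours}):
  P1: open — collider(s) BMI are conditioned on (or have a conditioned descendant) and no non-collider on the path is in the set.
  P2: open — collider(s) BMI are conditioned on (or have a conditioned descendant) and no non-collider on the path is in the set.
{AlcoholUse, BMI, SleepHours} does not satisfy the backdoor criterion.

No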